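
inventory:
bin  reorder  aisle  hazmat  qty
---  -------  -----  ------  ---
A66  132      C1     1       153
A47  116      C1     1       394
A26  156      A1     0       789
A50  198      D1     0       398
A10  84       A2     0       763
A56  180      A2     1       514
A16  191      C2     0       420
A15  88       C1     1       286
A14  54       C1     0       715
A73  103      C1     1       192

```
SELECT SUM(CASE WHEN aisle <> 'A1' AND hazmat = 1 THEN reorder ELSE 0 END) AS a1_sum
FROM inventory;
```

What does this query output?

619

bin=A66: ✓ → 132
bin=A47: ✓ → 116
bin=A26: ✗
bin=A50: ✗
bin=A10: ✗
bin=A56: ✓ → 180
bin=A16: ✗
bin=A15: ✓ → 88
bin=A14: ✗
bin=A73: ✓ → 103
a1_sum = 132 + 116 + 180 + 88 + 103 = 619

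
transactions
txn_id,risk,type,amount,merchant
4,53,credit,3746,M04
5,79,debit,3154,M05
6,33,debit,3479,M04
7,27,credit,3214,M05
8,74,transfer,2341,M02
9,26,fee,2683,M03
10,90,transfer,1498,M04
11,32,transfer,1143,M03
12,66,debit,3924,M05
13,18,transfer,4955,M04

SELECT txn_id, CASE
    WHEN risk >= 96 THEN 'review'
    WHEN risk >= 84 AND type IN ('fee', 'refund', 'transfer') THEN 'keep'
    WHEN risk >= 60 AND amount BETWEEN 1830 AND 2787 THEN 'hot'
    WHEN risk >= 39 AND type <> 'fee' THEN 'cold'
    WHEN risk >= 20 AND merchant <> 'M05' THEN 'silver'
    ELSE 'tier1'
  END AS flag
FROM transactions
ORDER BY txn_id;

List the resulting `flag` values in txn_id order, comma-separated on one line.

txn_id=4: risk >= 39 AND type <> 'fee' → cold
txn_id=5: risk >= 39 AND type <> 'fee' → cold
txn_id=6: risk >= 20 AND merchant <> 'M05' → silver
txn_id=7: ELSE → tier1
txn_id=8: risk >= 60 AND amount BETWEEN 1830 AND 2787 → hot
txn_id=9: risk >= 20 AND merchant <> 'M05' → silver
txn_id=10: risk >= 84 AND type IN ('fee', 'refund', 'transfer') → keep
txn_id=11: risk >= 20 AND merchant <> 'M05' → silver
txn_id=12: risk >= 39 AND type <> 'fee' → cold
txn_id=13: ELSE → tier1

cold, cold, silver, tier1, hot, silver, keep, silver, cold, tier1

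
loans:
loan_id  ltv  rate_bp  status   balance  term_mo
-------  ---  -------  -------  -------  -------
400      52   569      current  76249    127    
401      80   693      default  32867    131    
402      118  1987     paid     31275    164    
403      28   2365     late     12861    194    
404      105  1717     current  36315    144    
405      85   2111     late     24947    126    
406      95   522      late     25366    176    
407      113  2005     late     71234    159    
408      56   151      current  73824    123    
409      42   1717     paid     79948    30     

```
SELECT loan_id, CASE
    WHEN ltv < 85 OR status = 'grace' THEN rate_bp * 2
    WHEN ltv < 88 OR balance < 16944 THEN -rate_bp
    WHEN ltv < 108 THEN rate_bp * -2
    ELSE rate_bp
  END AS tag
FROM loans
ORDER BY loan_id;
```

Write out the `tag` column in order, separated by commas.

loan_id=400: ltv < 85 OR status = 'grace' → 1138
loan_id=401: ltv < 85 OR status = 'grace' → 1386
loan_id=402: ELSE → 1987
loan_id=403: ltv < 85 OR status = 'grace' → 4730
loan_id=404: ltv < 108 → -3434
loan_id=405: ltv < 88 OR balance < 16944 → -2111
loan_id=406: ltv < 108 → -1044
loan_id=407: ELSE → 2005
loan_id=408: ltv < 85 OR status = 'grace' → 302
loan_id=409: ltv < 85 OR status = 'grace' → 3434

1138, 1386, 1987, 4730, -3434, -2111, -1044, 2005, 302, 3434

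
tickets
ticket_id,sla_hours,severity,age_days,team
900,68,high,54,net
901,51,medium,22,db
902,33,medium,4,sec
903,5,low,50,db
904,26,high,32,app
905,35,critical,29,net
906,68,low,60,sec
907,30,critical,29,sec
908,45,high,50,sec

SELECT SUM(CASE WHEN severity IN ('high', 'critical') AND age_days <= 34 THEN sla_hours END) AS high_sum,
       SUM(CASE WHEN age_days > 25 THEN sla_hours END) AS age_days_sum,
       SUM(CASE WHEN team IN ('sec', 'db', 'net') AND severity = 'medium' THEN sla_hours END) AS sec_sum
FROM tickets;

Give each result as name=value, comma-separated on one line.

high_sum=91, age_days_sum=277, sec_sum=84

[high_sum: severity IN ('high', 'critical') AND age_days <= 34]
ticket_id=900: ✗
ticket_id=901: ✗
ticket_id=902: ✗
ticket_id=903: ✗
ticket_id=904: ✓ → 26
ticket_id=905: ✓ → 35
ticket_id=906: ✗
ticket_id=907: ✓ → 30
ticket_id=908: ✗
high_sum = 26 + 35 + 30 = 91
—
[age_days_sum: age_days > 25]
ticket_id=900: ✓ → 68
ticket_id=901: ✗
ticket_id=902: ✗
ticket_id=903: ✓ → 5
ticket_id=904: ✓ → 26
ticket_id=905: ✓ → 35
ticket_id=906: ✓ → 68
ticket_id=907: ✓ → 30
ticket_id=908: ✓ → 45
age_days_sum = 68 + 5 + 26 + 35 + 68 + 30 + 45 = 277
—
[sec_sum: team IN ('sec', 'db', 'net') AND severity = 'medium']
ticket_id=900: ✗
ticket_id=901: ✓ → 51
ticket_id=902: ✓ → 33
ticket_id=903: ✗
ticket_id=904: ✗
ticket_id=905: ✗
ticket_id=906: ✗
ticket_id=907: ✗
ticket_id=908: ✗
sec_sum = 51 + 33 = 84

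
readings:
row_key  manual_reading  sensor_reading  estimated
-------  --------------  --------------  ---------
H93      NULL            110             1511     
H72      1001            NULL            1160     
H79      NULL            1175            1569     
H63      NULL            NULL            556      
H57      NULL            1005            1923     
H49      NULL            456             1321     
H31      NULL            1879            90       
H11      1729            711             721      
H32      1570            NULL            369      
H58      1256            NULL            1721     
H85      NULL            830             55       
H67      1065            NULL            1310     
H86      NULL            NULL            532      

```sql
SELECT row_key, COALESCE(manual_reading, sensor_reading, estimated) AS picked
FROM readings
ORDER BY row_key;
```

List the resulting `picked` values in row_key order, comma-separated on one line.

row_key=H11: manual_reading=1729 → 1729
row_key=H31: manual_reading=NULL, sensor_reading=1879 → 1879
row_key=H32: manual_reading=1570 → 1570
row_key=H49: manual_reading=NULL, sensor_reading=456 → 456
row_key=H57: manual_reading=NULL, sensor_reading=1005 → 1005
row_key=H58: manual_reading=1256 → 1256
row_key=H63: manual_reading=NULL, sensor_reading=NULL, estimated=556 → 556
row_key=H67: manual_reading=1065 → 1065
row_key=H72: manual_reading=1001 → 1001
row_key=H79: manual_reading=NULL, sensor_reading=1175 → 1175
row_key=H85: manual_reading=NULL, sensor_reading=830 → 830
row_key=H86: manual_reading=NULL, sensor_reading=NULL, estimated=532 → 532
row_key=H93: manual_reading=NULL, sensor_reading=110 → 110

1729, 1879, 1570, 456, 1005, 1256, 556, 1065, 1001, 1175, 830, 532, 110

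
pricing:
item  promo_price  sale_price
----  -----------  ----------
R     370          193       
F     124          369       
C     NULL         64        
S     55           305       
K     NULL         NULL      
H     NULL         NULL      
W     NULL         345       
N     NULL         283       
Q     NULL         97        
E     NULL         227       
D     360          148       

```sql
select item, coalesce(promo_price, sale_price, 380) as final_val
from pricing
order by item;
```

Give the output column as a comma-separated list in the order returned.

64, 360, 227, 124, 380, 380, 283, 97, 370, 55, 345

item=C: promo_price=NULL, sale_price=64 → 64
item=D: promo_price=360 → 360
item=E: promo_price=NULL, sale_price=227 → 227
item=F: promo_price=124 → 124
item=H: promo_price=NULL, sale_price=NULL, → literal 380 → 380
item=K: promo_price=NULL, sale_price=NULL, → literal 380 → 380
item=N: promo_price=NULL, sale_price=283 → 283
item=Q: promo_price=NULL, sale_price=97 → 97
item=R: promo_price=370 → 370
item=S: promo_price=55 → 55
item=W: promo_price=NULL, sale_price=345 → 345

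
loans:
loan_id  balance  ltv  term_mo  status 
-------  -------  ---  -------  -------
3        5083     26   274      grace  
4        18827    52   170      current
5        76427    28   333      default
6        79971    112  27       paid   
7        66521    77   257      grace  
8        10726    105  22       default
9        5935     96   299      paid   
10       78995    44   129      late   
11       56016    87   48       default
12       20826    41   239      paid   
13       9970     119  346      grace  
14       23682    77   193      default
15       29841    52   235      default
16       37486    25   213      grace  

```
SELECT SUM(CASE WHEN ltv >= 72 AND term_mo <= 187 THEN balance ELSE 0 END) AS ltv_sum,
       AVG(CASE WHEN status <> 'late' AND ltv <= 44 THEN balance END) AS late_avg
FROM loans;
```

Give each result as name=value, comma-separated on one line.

[ltv_sum: ltv >= 72 AND term_mo <= 187]
loan_id=3: ✗
loan_id=4: ✗
loan_id=5: ✗
loan_id=6: ✓ → 79971
loan_id=7: ✗
loan_id=8: ✓ → 10726
loan_id=9: ✗
loan_id=10: ✗
loan_id=11: ✓ → 56016
loan_id=12: ✗
loan_id=13: ✗
loan_id=14: ✗
loan_id=15: ✗
loan_id=16: ✗
ltv_sum = 79971 + 10726 + 56016 = 146713
—
[late_avg: status <> 'late' AND ltv <= 44]
loan_id=3: ✓ → 5083
loan_id=4: ✗
loan_id=5: ✓ → 76427
loan_id=6: ✗
loan_id=7: ✗
loan_id=8: ✗
loan_id=9: ✗
loan_id=10: ✗
loan_id=11: ✗
loan_id=12: ✓ → 20826
loan_id=13: ✗
loan_id=14: ✗
loan_id=15: ✗
loan_id=16: ✓ → 37486
late_avg = (5083 + 76427 + 20826 + 37486) / 4 = 34955.5

ltv_sum=146713, late_avg=34955.5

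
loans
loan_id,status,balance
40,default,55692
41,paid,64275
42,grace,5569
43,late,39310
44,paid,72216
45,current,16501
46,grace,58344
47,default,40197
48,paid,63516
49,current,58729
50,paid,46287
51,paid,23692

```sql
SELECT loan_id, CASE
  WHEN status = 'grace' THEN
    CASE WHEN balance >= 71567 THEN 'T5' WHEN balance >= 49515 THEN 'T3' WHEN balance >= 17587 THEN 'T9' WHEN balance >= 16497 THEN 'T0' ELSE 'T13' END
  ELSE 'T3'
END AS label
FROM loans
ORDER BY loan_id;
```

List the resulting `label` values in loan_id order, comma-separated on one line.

T3, T3, T13, T3, T3, T3, T3, T3, T3, T3, T3, T3

loan_id=40: status='default' → outer ELSE → T3
loan_id=41: status='paid' → outer ELSE → T3
loan_id=42: status='grace' → inner[ELSE] → T13
loan_id=43: status='late' → outer ELSE → T3
loan_id=44: status='paid' → outer ELSE → T3
loan_id=45: status='current' → outer ELSE → T3
loan_id=46: status='grace' → inner[balance >= 49515] → T3
loan_id=47: status='default' → outer ELSE → T3
loan_id=48: status='paid' → outer ELSE → T3
loan_id=49: status='current' → outer ELSE → T3
loan_id=50: status='paid' → outer ELSE → T3
loan_id=51: status='paid' → outer ELSE → T3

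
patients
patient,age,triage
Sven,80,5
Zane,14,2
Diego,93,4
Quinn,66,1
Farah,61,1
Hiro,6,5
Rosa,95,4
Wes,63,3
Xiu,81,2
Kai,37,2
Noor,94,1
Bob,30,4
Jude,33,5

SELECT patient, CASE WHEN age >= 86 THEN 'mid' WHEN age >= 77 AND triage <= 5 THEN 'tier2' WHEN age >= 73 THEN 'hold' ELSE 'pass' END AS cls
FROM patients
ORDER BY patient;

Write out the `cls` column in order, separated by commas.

patient=Bob: ELSE → pass
patient=Diego: age >= 86 → mid
patient=Farah: ELSE → pass
patient=Hiro: ELSE → pass
patient=Jude: ELSE → pass
patient=Kai: ELSE → pass
patient=Noor: age >= 86 → mid
patient=Quinn: ELSE → pass
patient=Rosa: age >= 86 → mid
patient=Sven: age >= 77 AND triage <= 5 → tier2
patient=Wes: ELSE → pass
patient=Xiu: age >= 77 AND triage <= 5 → tier2
patient=Zane: ELSE → pass

pass, mid, pass, pass, pass, pass, mid, pass, mid, tier2, pass, tier2, pass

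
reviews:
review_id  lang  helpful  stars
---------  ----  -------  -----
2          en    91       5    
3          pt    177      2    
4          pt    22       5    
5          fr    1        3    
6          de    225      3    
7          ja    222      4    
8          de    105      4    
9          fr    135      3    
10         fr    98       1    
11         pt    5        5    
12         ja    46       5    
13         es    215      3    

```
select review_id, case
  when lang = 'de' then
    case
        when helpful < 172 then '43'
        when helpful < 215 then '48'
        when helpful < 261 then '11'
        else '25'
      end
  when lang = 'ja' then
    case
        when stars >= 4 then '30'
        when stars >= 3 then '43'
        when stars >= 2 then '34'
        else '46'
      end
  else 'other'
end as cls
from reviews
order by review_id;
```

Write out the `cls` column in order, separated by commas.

review_id=2: lang='en' → outer ELSE → other
review_id=3: lang='pt' → outer ELSE → other
review_id=4: lang='pt' → outer ELSE → other
review_id=5: lang='fr' → outer ELSE → other
review_id=6: lang='de' → inner[helpful < 261] → 11
review_id=7: lang='ja' → inner[stars >= 4] → 30
review_id=8: lang='de' → inner[helpful < 172] → 43
review_id=9: lang='fr' → outer ELSE → other
review_id=10: lang='fr' → outer ELSE → other
review_id=11: lang='pt' → outer ELSE → other
review_id=12: lang='ja' → inner[stars >= 4] → 30
review_id=13: lang='es' → outer ELSE → other

other, other, other, other, 11, 30, 43, other, other, other, 30, other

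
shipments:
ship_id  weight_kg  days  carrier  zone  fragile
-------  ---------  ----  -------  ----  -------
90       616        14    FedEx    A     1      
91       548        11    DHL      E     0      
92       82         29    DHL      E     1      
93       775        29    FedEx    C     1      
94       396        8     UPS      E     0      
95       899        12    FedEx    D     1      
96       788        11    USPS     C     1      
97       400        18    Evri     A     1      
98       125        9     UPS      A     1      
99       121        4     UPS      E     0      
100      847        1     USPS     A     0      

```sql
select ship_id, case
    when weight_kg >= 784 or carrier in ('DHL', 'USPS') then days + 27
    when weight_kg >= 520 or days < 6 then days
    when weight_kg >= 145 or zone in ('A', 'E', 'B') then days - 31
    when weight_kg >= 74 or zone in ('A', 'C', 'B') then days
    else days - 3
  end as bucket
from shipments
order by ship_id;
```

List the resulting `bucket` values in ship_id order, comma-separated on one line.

14, 38, 56, 29, -23, 39, 38, -13, -22, 4, 28

ship_id=90: weight_kg >= 520 or days < 6 → 14
ship_id=91: weight_kg >= 784 or carrier in ('DHL', 'USPS') → 38
ship_id=92: weight_kg >= 784 or carrier in ('DHL', 'USPS') → 56
ship_id=93: weight_kg >= 520 or days < 6 → 29
ship_id=94: weight_kg >= 145 or zone in ('A', 'E', 'B') → -23
ship_id=95: weight_kg >= 784 or carrier in ('DHL', 'USPS') → 39
ship_id=96: weight_kg >= 784 or carrier in ('DHL', 'USPS') → 38
ship_id=97: weight_kg >= 145 or zone in ('A', 'E', 'B') → -13
ship_id=98: weight_kg >= 145 or zone in ('A', 'E', 'B') → -22
ship_id=99: weight_kg >= 520 or days < 6 → 4
ship_id=100: weight_kg >= 784 or carrier in ('DHL', 'USPS') → 28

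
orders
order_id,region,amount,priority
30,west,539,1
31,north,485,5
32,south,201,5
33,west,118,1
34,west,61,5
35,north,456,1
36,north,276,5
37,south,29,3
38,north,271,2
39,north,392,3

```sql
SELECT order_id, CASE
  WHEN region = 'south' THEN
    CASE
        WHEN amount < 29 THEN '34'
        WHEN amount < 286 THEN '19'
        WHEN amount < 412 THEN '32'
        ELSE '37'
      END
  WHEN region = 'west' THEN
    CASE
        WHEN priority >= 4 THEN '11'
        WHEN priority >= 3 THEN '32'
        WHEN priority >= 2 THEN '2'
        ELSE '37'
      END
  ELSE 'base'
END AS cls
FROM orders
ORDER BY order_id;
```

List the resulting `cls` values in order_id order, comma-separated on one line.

37, base, 19, 37, 11, base, base, 19, base, base

order_id=30: region='west' → inner[ELSE] → 37
order_id=31: region='north' → outer ELSE → base
order_id=32: region='south' → inner[amount < 286] → 19
order_id=33: region='west' → inner[ELSE] → 37
order_id=34: region='west' → inner[priority >= 4] → 11
order_id=35: region='north' → outer ELSE → base
order_id=36: region='north' → outer ELSE → base
order_id=37: region='south' → inner[amount < 286] → 19
order_id=38: region='north' → outer ELSE → base
order_id=39: region='north' → outer ELSE → base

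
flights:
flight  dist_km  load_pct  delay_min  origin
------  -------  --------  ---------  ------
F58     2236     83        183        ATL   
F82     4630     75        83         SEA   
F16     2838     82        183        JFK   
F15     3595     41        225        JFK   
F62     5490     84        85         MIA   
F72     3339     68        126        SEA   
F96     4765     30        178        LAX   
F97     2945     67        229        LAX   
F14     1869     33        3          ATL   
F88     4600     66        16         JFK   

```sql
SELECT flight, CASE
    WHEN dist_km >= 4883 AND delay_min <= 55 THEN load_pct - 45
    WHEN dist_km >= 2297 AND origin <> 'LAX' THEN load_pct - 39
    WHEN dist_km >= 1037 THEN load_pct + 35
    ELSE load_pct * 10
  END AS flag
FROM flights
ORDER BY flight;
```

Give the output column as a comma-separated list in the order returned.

flight=F14: dist_km >= 1037 → 68
flight=F15: dist_km >= 2297 AND origin <> 'LAX' → 2
flight=F16: dist_km >= 2297 AND origin <> 'LAX' → 43
flight=F58: dist_km >= 1037 → 118
flight=F62: dist_km >= 2297 AND origin <> 'LAX' → 45
flight=F72: dist_km >= 2297 AND origin <> 'LAX' → 29
flight=F82: dist_km >= 2297 AND origin <> 'LAX' → 36
flight=F88: dist_km >= 2297 AND origin <> 'LAX' → 27
flight=F96: dist_km >= 1037 → 65
flight=F97: dist_km >= 1037 → 102

68, 2, 43, 118, 45, 29, 36, 27, 65, 102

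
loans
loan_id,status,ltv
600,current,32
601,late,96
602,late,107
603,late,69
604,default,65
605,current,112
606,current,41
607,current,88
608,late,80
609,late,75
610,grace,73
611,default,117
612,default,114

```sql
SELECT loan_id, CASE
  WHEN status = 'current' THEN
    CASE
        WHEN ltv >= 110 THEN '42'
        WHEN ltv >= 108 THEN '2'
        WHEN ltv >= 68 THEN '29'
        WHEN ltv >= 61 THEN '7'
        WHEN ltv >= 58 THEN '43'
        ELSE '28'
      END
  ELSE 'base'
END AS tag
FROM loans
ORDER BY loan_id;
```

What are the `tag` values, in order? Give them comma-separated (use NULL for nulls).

28, base, base, base, base, 42, 28, 29, base, base, base, base, base

loan_id=600: status='current' → inner[ELSE] → 28
loan_id=601: status='late' → outer ELSE → base
loan_id=602: status='late' → outer ELSE → base
loan_id=603: status='late' → outer ELSE → base
loan_id=604: status='default' → outer ELSE → base
loan_id=605: status='current' → inner[ltv >= 110] → 42
loan_id=606: status='current' → inner[ELSE] → 28
loan_id=607: status='current' → inner[ltv >= 68] → 29
loan_id=608: status='late' → outer ELSE → base
loan_id=609: status='late' → outer ELSE → base
loan_id=610: status='grace' → outer ELSE → base
loan_id=611: status='default' → outer ELSE → base
loan_id=612: status='default' → outer ELSE → base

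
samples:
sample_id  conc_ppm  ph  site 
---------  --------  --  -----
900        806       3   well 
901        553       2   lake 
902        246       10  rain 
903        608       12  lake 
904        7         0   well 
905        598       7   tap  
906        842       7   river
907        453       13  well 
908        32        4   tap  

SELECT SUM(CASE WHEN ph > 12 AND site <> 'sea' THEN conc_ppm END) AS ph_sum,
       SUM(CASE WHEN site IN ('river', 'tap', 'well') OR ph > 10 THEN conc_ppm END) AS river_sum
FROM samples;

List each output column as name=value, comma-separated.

ph_sum=453, river_sum=3346

[ph_sum: ph > 12 AND site <> 'sea']
sample_id=900: ✗
sample_id=901: ✗
sample_id=902: ✗
sample_id=903: ✗
sample_id=904: ✗
sample_id=905: ✗
sample_id=906: ✗
sample_id=907: ✓ → 453
sample_id=908: ✗
ph_sum = 453
—
[river_sum: site IN ('river', 'tap', 'well') OR ph > 10]
sample_id=900: ✓ → 806
sample_id=901: ✗
sample_id=902: ✗
sample_id=903: ✓ → 608
sample_id=904: ✓ → 7
sample_id=905: ✓ → 598
sample_id=906: ✓ → 842
sample_id=907: ✓ → 453
sample_id=908: ✓ → 32
river_sum = 806 + 608 + 7 + 598 + 842 + 453 + 32 = 3346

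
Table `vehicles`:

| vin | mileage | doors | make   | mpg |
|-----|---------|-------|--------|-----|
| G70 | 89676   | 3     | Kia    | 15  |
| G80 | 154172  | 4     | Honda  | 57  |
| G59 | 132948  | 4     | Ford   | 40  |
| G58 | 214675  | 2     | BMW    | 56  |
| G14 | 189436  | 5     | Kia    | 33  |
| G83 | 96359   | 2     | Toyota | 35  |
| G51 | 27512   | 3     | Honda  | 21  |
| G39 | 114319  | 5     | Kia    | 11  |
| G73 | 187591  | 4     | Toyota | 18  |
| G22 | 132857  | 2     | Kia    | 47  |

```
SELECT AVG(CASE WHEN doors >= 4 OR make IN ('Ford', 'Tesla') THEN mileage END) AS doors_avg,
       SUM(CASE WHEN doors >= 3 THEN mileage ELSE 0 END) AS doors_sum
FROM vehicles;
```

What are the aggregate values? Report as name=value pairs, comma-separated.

doors_avg=155693.2, doors_sum=895654

[doors_avg: doors >= 4 OR make IN ('Ford', 'Tesla')]
vin=G70: ✗
vin=G80: ✓ → 154172
vin=G59: ✓ → 132948
vin=G58: ✗
vin=G14: ✓ → 189436
vin=G83: ✗
vin=G51: ✗
vin=G39: ✓ → 114319
vin=G73: ✓ → 187591
vin=G22: ✗
doors_avg = (154172 + 132948 + 189436 + 114319 + 187591) / 5 = 155693.2
—
[doors_sum: doors >= 3]
vin=G70: ✓ → 89676
vin=G80: ✓ → 154172
vin=G59: ✓ → 132948
vin=G58: ✗
vin=G14: ✓ → 189436
vin=G83: ✗
vin=G51: ✓ → 27512
vin=G39: ✓ → 114319
vin=G73: ✓ → 187591
vin=G22: ✗
doors_sum = 89676 + 154172 + 132948 + 189436 + 27512 + 114319 + 187591 = 895654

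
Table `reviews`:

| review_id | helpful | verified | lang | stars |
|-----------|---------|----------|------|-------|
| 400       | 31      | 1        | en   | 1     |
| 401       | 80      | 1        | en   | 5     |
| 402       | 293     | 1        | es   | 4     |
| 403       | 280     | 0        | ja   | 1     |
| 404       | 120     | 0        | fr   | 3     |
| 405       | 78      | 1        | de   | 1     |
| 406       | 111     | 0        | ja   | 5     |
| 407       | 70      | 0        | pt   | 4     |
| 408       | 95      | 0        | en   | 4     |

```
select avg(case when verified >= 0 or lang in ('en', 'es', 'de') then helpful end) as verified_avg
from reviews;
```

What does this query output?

review_id=400: ✓ → 31
review_id=401: ✓ → 80
review_id=402: ✓ → 293
review_id=403: ✓ → 280
review_id=404: ✓ → 120
review_id=405: ✓ → 78
review_id=406: ✓ → 111
review_id=407: ✓ → 70
review_id=408: ✓ → 95
verified_avg = (31 + 80 + 293 + 280 + 120 + 78 + 111 + 70 + 95) / 9 = 128.6666666667

128.6666666667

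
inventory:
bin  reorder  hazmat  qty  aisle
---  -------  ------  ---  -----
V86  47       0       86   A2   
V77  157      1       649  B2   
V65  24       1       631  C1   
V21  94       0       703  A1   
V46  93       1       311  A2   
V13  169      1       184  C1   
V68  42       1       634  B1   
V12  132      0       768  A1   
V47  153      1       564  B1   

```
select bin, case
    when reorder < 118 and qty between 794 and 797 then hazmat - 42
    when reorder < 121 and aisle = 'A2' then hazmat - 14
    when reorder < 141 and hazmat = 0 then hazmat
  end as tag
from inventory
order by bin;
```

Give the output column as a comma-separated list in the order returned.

bin=V12: reorder < 141 and hazmat = 0 → 0
bin=V13: (no match → NULL) → NULL
bin=V21: reorder < 141 and hazmat = 0 → 0
bin=V46: reorder < 121 and aisle = 'A2' → -13
bin=V47: (no match → NULL) → NULL
bin=V65: (no match → NULL) → NULL
bin=V68: (no match → NULL) → NULL
bin=V77: (no match → NULL) → NULL
bin=V86: reorder < 121 and aisle = 'A2' → -14

0, NULL, 0, -13, NULL, NULL, NULL, NULL, -14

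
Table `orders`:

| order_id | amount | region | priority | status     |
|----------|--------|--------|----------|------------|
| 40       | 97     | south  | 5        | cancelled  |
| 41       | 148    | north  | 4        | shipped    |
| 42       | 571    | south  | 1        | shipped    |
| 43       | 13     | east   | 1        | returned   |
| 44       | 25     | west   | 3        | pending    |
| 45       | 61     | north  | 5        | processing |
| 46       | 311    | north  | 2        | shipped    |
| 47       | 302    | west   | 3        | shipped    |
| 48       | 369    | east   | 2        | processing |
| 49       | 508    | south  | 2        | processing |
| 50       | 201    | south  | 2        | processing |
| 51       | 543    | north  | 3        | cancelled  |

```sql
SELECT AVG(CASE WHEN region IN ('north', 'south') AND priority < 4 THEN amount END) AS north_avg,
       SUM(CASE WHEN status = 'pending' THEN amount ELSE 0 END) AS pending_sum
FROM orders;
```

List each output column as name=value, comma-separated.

[north_avg: region IN ('north', 'south') AND priority < 4]
order_id=40: ✗
order_id=41: ✗
order_id=42: ✓ → 571
order_id=43: ✗
order_id=44: ✗
order_id=45: ✗
order_id=46: ✓ → 311
order_id=47: ✗
order_id=48: ✗
order_id=49: ✓ → 508
order_id=50: ✓ → 201
order_id=51: ✓ → 543
north_avg = (571 + 311 + 508 + 201 + 543) / 5 = 426.8
—
[pending_sum: status = 'pending']
order_id=40: ✗
order_id=41: ✗
order_id=42: ✗
order_id=43: ✗
order_id=44: ✓ → 25
order_id=45: ✗
order_id=46: ✗
order_id=47: ✗
order_id=48: ✗
order_id=49: ✗
order_id=50: ✗
order_id=51: ✗
pending_sum = 25

north_avg=426.8, pending_sum=25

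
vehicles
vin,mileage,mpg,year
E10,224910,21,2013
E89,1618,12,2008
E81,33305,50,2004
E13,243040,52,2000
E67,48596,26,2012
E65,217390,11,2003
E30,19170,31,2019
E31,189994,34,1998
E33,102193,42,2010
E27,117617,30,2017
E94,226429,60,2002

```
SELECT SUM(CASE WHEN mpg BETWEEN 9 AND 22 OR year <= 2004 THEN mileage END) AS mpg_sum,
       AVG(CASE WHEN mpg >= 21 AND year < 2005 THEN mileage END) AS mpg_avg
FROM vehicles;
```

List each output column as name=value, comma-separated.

mpg_sum=1136686, mpg_avg=173192

[mpg_sum: mpg BETWEEN 9 AND 22 OR year <= 2004]
vin=E10: ✓ → 224910
vin=E89: ✓ → 1618
vin=E81: ✓ → 33305
vin=E13: ✓ → 243040
vin=E67: ✗
vin=E65: ✓ → 217390
vin=E30: ✗
vin=E31: ✓ → 189994
vin=E33: ✗
vin=E27: ✗
vin=E94: ✓ → 226429
mpg_sum = 224910 + 1618 + 33305 + 243040 + 217390 + 189994 + 226429 = 1136686
—
[mpg_avg: mpg >= 21 AND year < 2005]
vin=E10: ✗
vin=E89: ✗
vin=E81: ✓ → 33305
vin=E13: ✓ → 243040
vin=E67: ✗
vin=E65: ✗
vin=E30: ✗
vin=E31: ✓ → 189994
vin=E33: ✗
vin=E27: ✗
vin=E94: ✓ → 226429
mpg_avg = (33305 + 243040 + 189994 + 226429) / 4 = 173192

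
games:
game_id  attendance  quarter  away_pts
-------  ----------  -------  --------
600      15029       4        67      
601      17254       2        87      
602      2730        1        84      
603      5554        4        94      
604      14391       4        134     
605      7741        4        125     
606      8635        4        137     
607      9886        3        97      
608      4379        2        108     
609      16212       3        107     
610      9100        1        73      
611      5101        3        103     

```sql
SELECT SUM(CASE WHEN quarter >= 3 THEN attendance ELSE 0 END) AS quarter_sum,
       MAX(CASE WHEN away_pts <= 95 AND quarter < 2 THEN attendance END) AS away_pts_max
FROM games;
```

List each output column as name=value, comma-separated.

quarter_sum=82549, away_pts_max=9100

[quarter_sum: quarter >= 3]
game_id=600: ✓ → 15029
game_id=601: ✗
game_id=602: ✗
game_id=603: ✓ → 5554
game_id=604: ✓ → 14391
game_id=605: ✓ → 7741
game_id=606: ✓ → 8635
game_id=607: ✓ → 9886
game_id=608: ✗
game_id=609: ✓ → 16212
game_id=610: ✗
game_id=611: ✓ → 5101
quarter_sum = 15029 + 5554 + 14391 + 7741 + 8635 + 9886 + 16212 + 5101 = 82549
—
[away_pts_max: away_pts <= 95 AND quarter < 2]
game_id=600: ✗
game_id=601: ✗
game_id=602: ✓ → 2730
game_id=603: ✗
game_id=604: ✗
game_id=605: ✗
game_id=606: ✗
game_id=607: ✗
game_id=608: ✗
game_id=609: ✗
game_id=610: ✓ → 9100
game_id=611: ✗
away_pts_max = MAX(2730, 9100) = 9100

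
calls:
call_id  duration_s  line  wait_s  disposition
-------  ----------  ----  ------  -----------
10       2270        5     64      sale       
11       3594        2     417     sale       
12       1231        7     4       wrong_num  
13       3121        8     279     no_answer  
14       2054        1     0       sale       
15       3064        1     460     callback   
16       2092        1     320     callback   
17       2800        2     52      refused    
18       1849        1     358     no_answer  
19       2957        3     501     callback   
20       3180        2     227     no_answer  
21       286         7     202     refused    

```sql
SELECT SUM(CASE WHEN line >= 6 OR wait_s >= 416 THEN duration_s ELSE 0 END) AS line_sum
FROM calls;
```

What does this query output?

14253

call_id=10: ✗
call_id=11: ✓ → 3594
call_id=12: ✓ → 1231
call_id=13: ✓ → 3121
call_id=14: ✗
call_id=15: ✓ → 3064
call_id=16: ✗
call_id=17: ✗
call_id=18: ✗
call_id=19: ✓ → 2957
call_id=20: ✗
call_id=21: ✓ → 286
line_sum = 3594 + 1231 + 3121 + 3064 + 2957 + 286 = 14253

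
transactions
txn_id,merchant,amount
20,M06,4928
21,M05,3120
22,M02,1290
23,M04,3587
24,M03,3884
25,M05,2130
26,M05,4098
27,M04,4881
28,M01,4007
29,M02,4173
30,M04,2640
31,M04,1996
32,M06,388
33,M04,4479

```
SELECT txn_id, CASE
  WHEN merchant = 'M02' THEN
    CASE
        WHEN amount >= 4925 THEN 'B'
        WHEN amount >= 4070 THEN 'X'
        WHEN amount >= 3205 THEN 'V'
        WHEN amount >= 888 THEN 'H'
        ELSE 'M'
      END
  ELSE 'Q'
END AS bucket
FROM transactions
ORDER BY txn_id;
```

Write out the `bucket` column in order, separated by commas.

txn_id=20: merchant='M06' → outer ELSE → Q
txn_id=21: merchant='M05' → outer ELSE → Q
txn_id=22: merchant='M02' → inner[amount >= 888] → H
txn_id=23: merchant='M04' → outer ELSE → Q
txn_id=24: merchant='M03' → outer ELSE → Q
txn_id=25: merchant='M05' → outer ELSE → Q
txn_id=26: merchant='M05' → outer ELSE → Q
txn_id=27: merchant='M04' → outer ELSE → Q
txn_id=28: merchant='M01' → outer ELSE → Q
txn_id=29: merchant='M02' → inner[amount >= 4070] → X
txn_id=30: merchant='M04' → outer ELSE → Q
txn_id=31: merchant='M04' → outer ELSE → Q
txn_id=32: merchant='M06' → outer ELSE → Q
txn_id=33: merchant='M04' → outer ELSE → Q

Q, Q, H, Q, Q, Q, Q, Q, Q, X, Q, Q, Q, Q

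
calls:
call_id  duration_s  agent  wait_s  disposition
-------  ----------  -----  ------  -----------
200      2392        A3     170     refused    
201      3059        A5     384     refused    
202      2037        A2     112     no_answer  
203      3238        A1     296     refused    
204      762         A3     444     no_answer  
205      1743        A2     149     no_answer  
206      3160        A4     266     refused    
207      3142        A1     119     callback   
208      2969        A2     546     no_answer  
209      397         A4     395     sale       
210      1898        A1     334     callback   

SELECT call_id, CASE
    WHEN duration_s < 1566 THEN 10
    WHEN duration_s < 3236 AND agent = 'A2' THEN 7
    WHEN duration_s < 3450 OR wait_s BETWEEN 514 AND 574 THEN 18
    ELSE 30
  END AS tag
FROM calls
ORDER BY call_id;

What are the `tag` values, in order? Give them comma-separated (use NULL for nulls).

18, 18, 7, 18, 10, 7, 18, 18, 7, 10, 18

call_id=200: duration_s < 3450 OR wait_s BETWEEN 514 AND 574 → 18
call_id=201: duration_s < 3450 OR wait_s BETWEEN 514 AND 574 → 18
call_id=202: duration_s < 3236 AND agent = 'A2' → 7
call_id=203: duration_s < 3450 OR wait_s BETWEEN 514 AND 574 → 18
call_id=204: duration_s < 1566 → 10
call_id=205: duration_s < 3236 AND agent = 'A2' → 7
call_id=206: duration_s < 3450 OR wait_s BETWEEN 514 AND 574 → 18
call_id=207: duration_s < 3450 OR wait_s BETWEEN 514 AND 574 → 18
call_id=208: duration_s < 3236 AND agent = 'A2' → 7
call_id=209: duration_s < 1566 → 10
call_id=210: duration_s < 3450 OR wait_s BETWEEN 514 AND 574 → 18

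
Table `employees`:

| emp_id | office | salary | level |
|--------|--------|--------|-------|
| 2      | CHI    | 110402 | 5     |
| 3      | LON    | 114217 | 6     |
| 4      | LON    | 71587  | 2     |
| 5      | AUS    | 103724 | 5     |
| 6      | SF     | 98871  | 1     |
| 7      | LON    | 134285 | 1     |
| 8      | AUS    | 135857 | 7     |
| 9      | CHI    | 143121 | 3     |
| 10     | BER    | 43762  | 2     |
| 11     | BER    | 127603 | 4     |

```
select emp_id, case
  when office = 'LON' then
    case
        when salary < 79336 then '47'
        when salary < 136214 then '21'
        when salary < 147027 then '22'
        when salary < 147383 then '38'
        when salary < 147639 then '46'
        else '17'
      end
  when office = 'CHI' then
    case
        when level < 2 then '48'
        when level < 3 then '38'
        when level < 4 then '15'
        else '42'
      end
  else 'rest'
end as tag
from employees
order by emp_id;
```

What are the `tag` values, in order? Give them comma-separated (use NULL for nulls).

42, 21, 47, rest, rest, 21, rest, 15, rest, rest

emp_id=2: office='CHI' → inner[ELSE] → 42
emp_id=3: office='LON' → inner[salary < 136214] → 21
emp_id=4: office='LON' → inner[salary < 79336] → 47
emp_id=5: office='AUS' → outer ELSE → rest
emp_id=6: office='SF' → outer ELSE → rest
emp_id=7: office='LON' → inner[salary < 136214] → 21
emp_id=8: office='AUS' → outer ELSE → rest
emp_id=9: office='CHI' → inner[level < 4] → 15
emp_id=10: office='BER' → outer ELSE → rest
emp_id=11: office='BER' → outer ELSE → rest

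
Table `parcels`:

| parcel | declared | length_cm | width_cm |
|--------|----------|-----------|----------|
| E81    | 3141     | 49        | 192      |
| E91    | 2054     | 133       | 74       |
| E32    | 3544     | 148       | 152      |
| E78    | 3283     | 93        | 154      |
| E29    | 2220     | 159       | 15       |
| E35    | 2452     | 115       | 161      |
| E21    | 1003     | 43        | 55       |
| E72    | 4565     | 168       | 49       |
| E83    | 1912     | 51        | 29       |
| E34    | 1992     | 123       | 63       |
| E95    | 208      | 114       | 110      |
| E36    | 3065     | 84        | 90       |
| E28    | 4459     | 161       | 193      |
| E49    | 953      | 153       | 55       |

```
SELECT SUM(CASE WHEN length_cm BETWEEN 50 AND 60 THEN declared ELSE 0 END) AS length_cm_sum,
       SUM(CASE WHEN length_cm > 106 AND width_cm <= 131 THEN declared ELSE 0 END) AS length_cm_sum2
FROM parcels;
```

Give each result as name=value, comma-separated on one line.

length_cm_sum=1912, length_cm_sum2=11992

[length_cm_sum: length_cm BETWEEN 50 AND 60]
parcel=E81: ✗
parcel=E91: ✗
parcel=E32: ✗
parcel=E78: ✗
parcel=E29: ✗
parcel=E35: ✗
parcel=E21: ✗
parcel=E72: ✗
parcel=E83: ✓ → 1912
parcel=E34: ✗
parcel=E95: ✗
parcel=E36: ✗
parcel=E28: ✗
parcel=E49: ✗
length_cm_sum = 1912
—
[length_cm_sum2: length_cm > 106 AND width_cm <= 131]
parcel=E81: ✗
parcel=E91: ✓ → 2054
parcel=E32: ✗
parcel=E78: ✗
parcel=E29: ✓ → 2220
parcel=E35: ✗
parcel=E21: ✗
parcel=E72: ✓ → 4565
parcel=E83: ✗
parcel=E34: ✓ → 1992
parcel=E95: ✓ → 208
parcel=E36: ✗
parcel=E28: ✗
parcel=E49: ✓ → 953
length_cm_sum2 = 2054 + 2220 + 4565 + 1992 + 208 + 953 = 11992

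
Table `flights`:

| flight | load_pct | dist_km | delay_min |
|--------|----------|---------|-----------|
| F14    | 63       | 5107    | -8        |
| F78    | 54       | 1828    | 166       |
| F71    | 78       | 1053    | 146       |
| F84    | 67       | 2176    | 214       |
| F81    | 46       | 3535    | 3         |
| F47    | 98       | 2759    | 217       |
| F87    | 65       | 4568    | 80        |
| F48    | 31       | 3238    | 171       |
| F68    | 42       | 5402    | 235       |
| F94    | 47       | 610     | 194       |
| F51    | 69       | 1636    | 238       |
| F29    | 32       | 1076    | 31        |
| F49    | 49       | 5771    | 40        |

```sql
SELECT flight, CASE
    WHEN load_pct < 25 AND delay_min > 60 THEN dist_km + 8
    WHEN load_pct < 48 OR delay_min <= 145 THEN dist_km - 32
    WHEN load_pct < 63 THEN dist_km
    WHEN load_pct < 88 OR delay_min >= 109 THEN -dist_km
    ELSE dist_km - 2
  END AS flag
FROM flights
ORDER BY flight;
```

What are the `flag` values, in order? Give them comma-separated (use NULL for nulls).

flight=F14: load_pct < 48 OR delay_min <= 145 → 5075
flight=F29: load_pct < 48 OR delay_min <= 145 → 1044
flight=F47: load_pct < 88 OR delay_min >= 109 → -2759
flight=F48: load_pct < 48 OR delay_min <= 145 → 3206
flight=F49: load_pct < 48 OR delay_min <= 145 → 5739
flight=F51: load_pct < 88 OR delay_min >= 109 → -1636
flight=F68: load_pct < 48 OR delay_min <= 145 → 5370
flight=F71: load_pct < 88 OR delay_min >= 109 → -1053
flight=F78: load_pct < 63 → 1828
flight=F81: load_pct < 48 OR delay_min <= 145 → 3503
flight=F84: load_pct < 88 OR delay_min >= 109 → -2176
flight=F87: load_pct < 48 OR delay_min <= 145 → 4536
flight=F94: load_pct < 48 OR delay_min <= 145 → 578

5075, 1044, -2759, 3206, 5739, -1636, 5370, -1053, 1828, 3503, -2176, 4536, 578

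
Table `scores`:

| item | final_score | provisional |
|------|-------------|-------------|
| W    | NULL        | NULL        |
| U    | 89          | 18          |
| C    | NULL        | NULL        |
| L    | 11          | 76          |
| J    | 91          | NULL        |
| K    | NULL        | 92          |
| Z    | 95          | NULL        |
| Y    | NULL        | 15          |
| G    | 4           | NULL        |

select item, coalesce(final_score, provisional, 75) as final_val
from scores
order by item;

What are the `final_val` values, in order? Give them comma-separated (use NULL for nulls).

item=C: final_score=NULL, provisional=NULL, → literal 75 → 75
item=G: final_score=4 → 4
item=J: final_score=91 → 91
item=K: final_score=NULL, provisional=92 → 92
item=L: final_score=11 → 11
item=U: final_score=89 → 89
item=W: final_score=NULL, provisional=NULL, → literal 75 → 75
item=Y: final_score=NULL, provisional=15 → 15
item=Z: final_score=95 → 95

75, 4, 91, 92, 11, 89, 75, 15, 95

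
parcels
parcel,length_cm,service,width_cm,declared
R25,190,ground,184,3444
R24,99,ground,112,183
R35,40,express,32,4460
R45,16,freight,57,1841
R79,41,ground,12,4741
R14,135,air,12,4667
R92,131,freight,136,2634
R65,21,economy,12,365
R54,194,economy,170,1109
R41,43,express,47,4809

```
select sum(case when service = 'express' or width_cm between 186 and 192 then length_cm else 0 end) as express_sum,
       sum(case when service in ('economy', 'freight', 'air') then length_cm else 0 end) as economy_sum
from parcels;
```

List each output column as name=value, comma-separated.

[express_sum: service = 'express' or width_cm between 186 and 192]
parcel=R25: ✗
parcel=R24: ✗
parcel=R35: ✓ → 40
parcel=R45: ✗
parcel=R79: ✗
parcel=R14: ✗
parcel=R92: ✗
parcel=R65: ✗
parcel=R54: ✗
parcel=R41: ✓ → 43
express_sum = 40 + 43 = 83
—
[economy_sum: service in ('economy', 'freight', 'air')]
parcel=R25: ✗
parcel=R24: ✗
parcel=R35: ✗
parcel=R45: ✓ → 16
parcel=R79: ✗
parcel=R14: ✓ → 135
parcel=R92: ✓ → 131
parcel=R65: ✓ → 21
parcel=R54: ✓ → 194
parcel=R41: ✗
economy_sum = 16 + 135 + 131 + 21 + 194 = 497

express_sum=83, economy_sum=497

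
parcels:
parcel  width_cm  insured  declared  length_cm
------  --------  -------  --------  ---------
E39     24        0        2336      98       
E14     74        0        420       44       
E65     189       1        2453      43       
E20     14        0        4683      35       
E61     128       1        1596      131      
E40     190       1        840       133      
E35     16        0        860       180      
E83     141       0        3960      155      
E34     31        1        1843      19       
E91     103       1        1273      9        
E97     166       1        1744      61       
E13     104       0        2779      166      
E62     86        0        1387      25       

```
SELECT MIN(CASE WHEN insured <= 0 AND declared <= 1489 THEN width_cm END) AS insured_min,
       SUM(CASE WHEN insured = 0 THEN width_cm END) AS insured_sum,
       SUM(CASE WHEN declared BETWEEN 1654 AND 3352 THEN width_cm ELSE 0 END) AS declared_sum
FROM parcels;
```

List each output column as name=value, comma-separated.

insured_min=16, insured_sum=459, declared_sum=514

[insured_min: insured <= 0 AND declared <= 1489]
parcel=E39: ✗
parcel=E14: ✓ → 74
parcel=E65: ✗
parcel=E20: ✗
parcel=E61: ✗
parcel=E40: ✗
parcel=E35: ✓ → 16
parcel=E83: ✗
parcel=E34: ✗
parcel=E91: ✗
parcel=E97: ✗
parcel=E13: ✗
parcel=E62: ✓ → 86
insured_min = MIN(74, 16, 86) = 16
—
[insured_sum: insured = 0]
parcel=E39: ✓ → 24
parcel=E14: ✓ → 74
parcel=E65: ✗
parcel=E20: ✓ → 14
parcel=E61: ✗
parcel=E40: ✗
parcel=E35: ✓ → 16
parcel=E83: ✓ → 141
parcel=E34: ✗
parcel=E91: ✗
parcel=E97: ✗
parcel=E13: ✓ → 104
parcel=E62: ✓ → 86
insured_sum = 24 + 74 + 14 + 16 + 141 + 104 + 86 = 459
—
[declared_sum: declared BETWEEN 1654 AND 3352]
parcel=E39: ✓ → 24
parcel=E14: ✗
parcel=E65: ✓ → 189
parcel=E20: ✗
parcel=E61: ✗
parcel=E40: ✗
parcel=E35: ✗
parcel=E83: ✗
parcel=E34: ✓ → 31
parcel=E91: ✗
parcel=E97: ✓ → 166
parcel=E13: ✓ → 104
parcel=E62: ✗
declared_sum = 24 + 189 + 31 + 166 + 104 = 514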